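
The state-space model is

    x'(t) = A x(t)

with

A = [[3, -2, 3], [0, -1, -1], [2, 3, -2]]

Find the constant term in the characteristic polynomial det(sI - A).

Expand det(sI - A) for the 3×3 matrix.
p(s) = s^3 - 10s - 25.
(Check: constant term = det(-A) = (-1)^3 det A = -25; coefficient of s^2 = -tr A = 0.)
The constant term is -25.

-25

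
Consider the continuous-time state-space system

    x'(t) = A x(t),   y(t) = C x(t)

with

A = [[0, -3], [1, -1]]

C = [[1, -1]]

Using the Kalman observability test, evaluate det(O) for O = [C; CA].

CA = [[-1, -2]]
Observability matrix O = [C; CA] = [[1, -1], [-1, -2]]
det(O) = 1·(-2) - (-1)·(-1) = -2 - 1 = -3
Since det(O) ≠ 0, rank(O) = 2 and the system is completely observable.

-3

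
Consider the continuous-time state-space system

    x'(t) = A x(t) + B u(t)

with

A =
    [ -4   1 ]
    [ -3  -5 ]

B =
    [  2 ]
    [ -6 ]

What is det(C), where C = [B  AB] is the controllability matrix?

AB = [[-14], [24]]
Controllability matrix C = [B  AB] = [[2, -14], [-6, 24]]
det(C) = 2·24 - (-14)·(-6) = 48 - 84 = -36
Since det(C) ≠ 0, rank(C) = 2 and the system is completely controllable.

-36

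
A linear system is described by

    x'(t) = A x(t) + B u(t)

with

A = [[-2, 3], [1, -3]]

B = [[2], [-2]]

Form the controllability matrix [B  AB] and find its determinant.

AB = [[-10], [8]]
Controllability matrix C = [B  AB] = [[2, -10], [-2, 8]]
det(C) = 2·8 - (-10)·(-2) = 16 - 20 = -4
Since det(C) ≠ 0, rank(C) = 2 and the system is completely controllable.

-4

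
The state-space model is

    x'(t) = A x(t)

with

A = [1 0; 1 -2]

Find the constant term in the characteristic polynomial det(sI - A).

-2

For a 2×2 matrix, det(sI - A) = s^2 - (tr A)s + det A.
tr A = -1, det A = -2.
So p(s) = s^2 + s - 2.
The constant term is -2.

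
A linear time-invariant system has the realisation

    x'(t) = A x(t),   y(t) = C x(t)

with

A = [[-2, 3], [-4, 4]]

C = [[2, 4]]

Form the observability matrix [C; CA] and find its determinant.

124

CA = [[-20, 22]]
Observability matrix O = [C; CA] = [[2, 4], [-20, 22]]
det(O) = 2·22 - 4·(-20) = 44 - (-80) = 124
Since det(O) ≠ 0, rank(O) = 2 and the system is completely observable.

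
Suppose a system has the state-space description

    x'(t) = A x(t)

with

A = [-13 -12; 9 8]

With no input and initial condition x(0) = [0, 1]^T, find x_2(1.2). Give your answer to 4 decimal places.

1.1801

det(sI - A) = s^2 - (tr A)s + det A, with tr A = (-13) + 8 = -5 and det A = (-13)·8 - (-12)·9 = -104 - (-108) = 4.
So p(s) = det(sI - A) = s^2 + 5s + 4.
Factor s^2 + 5s + 4: two numbers with sum -5 and product 4 are -1 and -4, so s^2 + 5s + 4 = (s + 1)(s + 4).
Hence p(s) = (s + 1) (s + 4), with roots -4, -1.
The eigenvalues -4, -1 are distinct and real, so A is diagonalisable and x(t) = e^{At} x(0) = V diag(e^{λ_i t}) V^{-1} x(0), where the columns of V are the eigenvectors.
λ = -4: A - (-4)I = [[-9, -12], [9, 12]]. Row 1 gives (-9)·v1 + (-12)·v2 = 0, so take v_1 = [4, -3]^T.
λ = -1: A - (-1)I = [[-12, -12], [9, 9]]. Row 1 gives (-12)·v1 + (-12)·v2 = 0, so take v_2 = [-1, 1]^T.
V = [v_1 v_2] = [[4, -1], [-3, 1]] has det V = 1, so V^{-1} = adj(V)/det V = [[1, 1], [3, 4]].
Modal coordinates z(0) = V^{-1} x(0): 1·0 + 1·1 = 1; 3·0 + 4·1 = 4; so z(0) = [1, 4]^T.
x_2(t) = Σ_i (v_i)_2 · z_i(0) · e^{λ_i t} (row 2 of V times the modal terms).
x_2(1.2) = (-3)·1·e^{-4·1.2} + 1·4·e^{-1·1.2} = (-3)·0.008230 + 4·0.301194 = 1.1801.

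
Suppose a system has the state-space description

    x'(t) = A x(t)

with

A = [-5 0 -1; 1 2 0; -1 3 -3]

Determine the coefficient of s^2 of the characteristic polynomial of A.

Expand det(sI - A) for the 3×3 matrix.
p(s) = s^3 + 6s^2 - 2s - 25.
(Check: constant term = det(-A) = (-1)^3 det A = -25; coefficient of s^2 = -tr A = 6.)
The coefficient of s^2 is 6.

6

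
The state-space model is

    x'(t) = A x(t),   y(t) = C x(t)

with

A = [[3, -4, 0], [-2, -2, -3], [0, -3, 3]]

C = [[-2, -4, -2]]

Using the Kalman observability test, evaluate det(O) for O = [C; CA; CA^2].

CA = [[2, 22, 6]]
CA^2 = [[-38, -70, -48]]
Observability matrix O = [C; CA; CA^2] = [[-2, -4, -2], [2, 22, 6], [-38, -70, -48]]
Expanding along the first row, det(O) = (-2)·(22·(-48) - 6·(-70)) - (-4)·(2·(-48) - 6·(-38)) + (-2)·(2·(-70) - 22·(-38)) = (-2)·(-636) - (-4)·132 + (-2)·696 = 408
Since det(O) ≠ 0, rank(O) = 3 and the system is completely observable.

408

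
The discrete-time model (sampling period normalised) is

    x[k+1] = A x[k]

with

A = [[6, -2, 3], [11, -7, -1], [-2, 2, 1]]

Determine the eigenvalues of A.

-3, -1, 4

det(zI - A) = z^3 - (tr A)z^2 + (M11 + M22 + M33)z - det A, where Mii is the 2×2 principal minor of A obtained by deleting row i and column i.
tr A = 6 + (-7) + 1 = 0; M11 = (-7)·1 - (-1)·2 = -7 - (-2) = -5; M22 = 6·1 - 3·(-2) = 6 - (-6) = 12; M33 = 6·(-7) - (-2)·11 = -42 - (-22) = -20; sum of minors = -13.
det A = 6·((-7)·1 - (-1)·2) - (-2)·(11·1 - (-1)·(-2)) + 3·(11·2 - (-7)·(-2)) = 6·(-5) - (-2)·9 + 3·8 = 12.
So p(z) = det(zI - A) = z^3 - 13z - 12.
Rational-root test: any integer root divides -12. Testing small divisors, z = -1 works: p(-1) = -1 + 0 + 13 + (-12) = 0, so (z + 1) is a factor.
Dividing, p(z) = (z + 1)(z^2 - z - 12).
Factor z^2 - z - 12: two numbers with sum 1 and product -12 are 4 and -3, so z^2 - z - 12 = (z - 4)(z + 3).
Hence p(z) = (z - 4) (z + 1) (z + 3), with roots -3, -1, 4.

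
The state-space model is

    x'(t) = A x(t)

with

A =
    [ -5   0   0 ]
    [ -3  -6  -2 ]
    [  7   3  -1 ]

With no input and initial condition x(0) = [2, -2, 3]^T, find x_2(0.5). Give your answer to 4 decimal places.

-1.0421

det(sI - A) = s^3 - (tr A)s^2 + (M11 + M22 + M33)s - det A, where Mii is the 2×2 principal minor of A obtained by deleting row i and column i.
tr A = (-5) + (-6) + (-1) = -12; M11 = (-6)·(-1) - (-2)·3 = 6 - (-6) = 12; M22 = (-5)·(-1) - 0·7 = 5 - 0 = 5; M33 = (-5)·(-6) - 0·(-3) = 30 - 0 = 30; sum of minors = 47.
det A = (-5)·((-6)·(-1) - (-2)·3) - 0·((-3)·(-1) - (-2)·7) + 0·((-3)·3 - (-6)·7) = (-5)·12 - 0·17 + 0·33 = -60.
So p(s) = det(sI - A) = s^3 + 12s^2 + 47s + 60.
Rational-root test: any integer root divides 60. Testing small divisors, s = -3 works: p(-3) = -27 + 108 + (-141) + 60 = 0, so (s + 3) is a factor.
Dividing, p(s) = (s + 3)(s^2 + 9s + 20).
Factor s^2 + 9s + 20: two numbers with sum -9 and product 20 are -4 and -5, so s^2 + 9s + 20 = (s + 4)(s + 5).
Hence p(s) = (s + 3) (s + 4) (s + 5), with roots -5, -4, -3.
The eigenvalues -5, -4, -3 are distinct and real, so A is diagonalisable and x(t) = e^{At} x(0) = V diag(e^{λ_i t}) V^{-1} x(0), where the columns of V are the eigenvectors.
λ = -5: A - (-5)I = [[0, 0, 0], [-3, -1, -2], [7, 3, 4]]. v must be orthogonal to every row; (row 2) × (row 3) = [2, -2, -2], so take v_1 = [1, -1, -1]^T.
λ = -4: A - (-4)I = [[-1, 0, 0], [-3, -2, -2], [7, 3, 3]]. v must be orthogonal to every row; (row 1) × (row 2) = [0, -2, 2], so take v_2 = [0, -1, 1]^T.
λ = -3: A - (-3)I = [[-2, 0, 0], [-3, -3, -2], [7, 3, 2]]. v must be orthogonal to every row; (row 1) × (row 2) = [0, -4, 6], so take v_3 = [0, -2, 3]^T.
V = [v_1 v_2 v_3] = [[1, 0, 0], [-1, -1, -2], [-1, 1, 3]] has det V = -1, so V^{-1} = adj(V)/det V = [[1, 0, 0], [-5, -3, -2], [2, 1, 1]].
Modal coordinates z(0) = V^{-1} x(0): 1·2 + 0·(-2) + 0·3 = 2; (-5)·2 + (-3)·(-2) + (-2)·3 = -10; 2·2 + 1·(-2) + 1·3 = 5; so z(0) = [2, -10, 5]^T.
x_2(t) = Σ_i (v_i)_2 · z_i(0) · e^{λ_i t} (row 2 of V times the modal terms).
x_2(0.5) = (-1)·2·e^{-5·0.5} + (-1)·(-10)·e^{-4·0.5} + (-2)·5·e^{-3·0.5} = (-2)·0.082085 + 10·0.135335 + (-10)·0.223130 = -1.0421.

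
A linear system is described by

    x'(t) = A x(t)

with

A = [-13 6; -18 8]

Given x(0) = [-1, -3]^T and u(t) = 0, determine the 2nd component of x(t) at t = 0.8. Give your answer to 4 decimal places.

det(sI - A) = s^2 - (tr A)s + det A, with tr A = (-13) + 8 = -5 and det A = (-13)·8 - 6·(-18) = -104 - (-108) = 4.
So p(s) = det(sI - A) = s^2 + 5s + 4.
Factor s^2 + 5s + 4: two numbers with sum -5 and product 4 are -1 and -4, so s^2 + 5s + 4 = (s + 1)(s + 4).
Hence p(s) = (s + 1) (s + 4), with roots -4, -1.
The eigenvalues -4, -1 are distinct and real, so A is diagonalisable and x(t) = e^{At} x(0) = V diag(e^{λ_i t}) V^{-1} x(0), where the columns of V are the eigenvectors.
λ = -4: A - (-4)I = [[-9, 6], [-18, 12]]. Row 1 gives (-9)·v1 + 6·v2 = 0, so take v_1 = [2, 3]^T.
λ = -1: A - (-1)I = [[-12, 6], [-18, 9]]. Row 1 gives (-12)·v1 + 6·v2 = 0, so take v_2 = [-1, -2]^T.
V = [v_1 v_2] = [[2, -1], [3, -2]] has det V = -1, so V^{-1} = adj(V)/det V = [[2, -1], [3, -2]].
Modal coordinates z(0) = V^{-1} x(0): 2·(-1) + (-1)·(-3) = 1; 3·(-1) + (-2)·(-3) = 3; so z(0) = [1, 3]^T.
x_2(t) = Σ_i (v_i)_2 · z_i(0) · e^{λ_i t} (row 2 of V times the modal terms).
x_2(0.8) = 3·1·e^{-4·0.8} + (-2)·3·e^{-1·0.8} = 3·0.040762 + (-6)·0.449329 = -2.5737.

-2.5737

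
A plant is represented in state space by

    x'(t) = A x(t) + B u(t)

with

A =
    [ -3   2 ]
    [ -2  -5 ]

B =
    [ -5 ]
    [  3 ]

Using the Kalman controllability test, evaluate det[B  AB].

AB = [[21], [-5]]
Controllability matrix C = [B  AB] = [[-5, 21], [3, -5]]
det(C) = (-5)·(-5) - 21·3 = 25 - 63 = -38
Since det(C) ≠ 0, rank(C) = 2 and the system is completely controllable.

-38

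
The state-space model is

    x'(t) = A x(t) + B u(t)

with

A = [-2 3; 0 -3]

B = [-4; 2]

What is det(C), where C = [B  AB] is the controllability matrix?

-4

AB = [[14], [-6]]
Controllability matrix C = [B  AB] = [[-4, 14], [2, -6]]
det(C) = (-4)·(-6) - 14·2 = 24 - 28 = -4
Since det(C) ≠ 0, rank(C) = 2 and the system is completely controllable.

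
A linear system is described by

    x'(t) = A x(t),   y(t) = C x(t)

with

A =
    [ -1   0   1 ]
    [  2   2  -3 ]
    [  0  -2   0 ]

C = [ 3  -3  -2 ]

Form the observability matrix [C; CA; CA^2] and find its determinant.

403

CA = [[-9, -2, 12]]
CA^2 = [[5, -28, -3]]
Observability matrix O = [C; CA; CA^2] = [[3, -3, -2], [-9, -2, 12], [5, -28, -3]]
Expanding along the first row, det(O) = 3·((-2)·(-3) - 12·(-28)) - (-3)·((-9)·(-3) - 12·5) + (-2)·((-9)·(-28) - (-2)·5) = 3·342 - (-3)·(-33) + (-2)·262 = 403
Since det(O) ≠ 0, rank(O) = 3 and the system is completely observable.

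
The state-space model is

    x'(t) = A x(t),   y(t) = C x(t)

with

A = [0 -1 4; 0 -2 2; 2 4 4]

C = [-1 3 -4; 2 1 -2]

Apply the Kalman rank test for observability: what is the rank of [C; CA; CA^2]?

3

CA = [[-8, -21, -14], [-4, -12, 2]]
CA^2 = [[-28, -6, -130], [4, 36, -32]]
Observability matrix O = [C; CA; CA^2] = [[-1, 3, -4], [2, 1, -2], [-8, -21, -14], [-4, -12, 2], [-28, -6, -130], [4, 36, -32]]
Take the 3×3 submatrix of O formed by rows 1, 2, 3: [[-1, 3, -4], [2, 1, -2], [-8, -21, -14]]. Its determinant is (-1)·(1·(-14) - (-2)·(-21)) - 3·(2·(-14) - (-2)·(-8)) + (-4)·(2·(-21) - 1·(-8)) = (-1)·(-56) - 3·(-44) + (-4)·(-34) = 324 ≠ 0.
So rank(O) ≥ 3; since O has 3 columns, rank(O) = 3.
rank(O) = 3 = n, so the pair (A, C) is completely observable.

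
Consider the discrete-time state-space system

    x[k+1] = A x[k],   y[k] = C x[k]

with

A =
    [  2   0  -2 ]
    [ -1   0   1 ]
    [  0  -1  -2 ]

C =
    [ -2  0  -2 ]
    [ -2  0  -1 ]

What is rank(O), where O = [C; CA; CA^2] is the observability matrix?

3

CA = [[-4, 2, 8], [-4, 1, 6]]
CA^2 = [[-10, -8, -6], [-9, -6, -3]]
Observability matrix O = [C; CA; CA^2] = [[-2, 0, -2], [-2, 0, -1], [-4, 2, 8], [-4, 1, 6], [-10, -8, -6], [-9, -6, -3]]
Take the 3×3 submatrix of O formed by rows 1, 2, 3: [[-2, 0, -2], [-2, 0, -1], [-4, 2, 8]]. Its determinant is (-2)·(0·8 - (-1)·2) - 0·((-2)·8 - (-1)·(-4)) + (-2)·((-2)·2 - 0·(-4)) = (-2)·2 - 0·(-20) + (-2)·(-4) = 4 ≠ 0.
So rank(O) ≥ 3; since O has 3 columns, rank(O) = 3.
rank(O) = 3 = n, so the pair (A, C) is completely observable.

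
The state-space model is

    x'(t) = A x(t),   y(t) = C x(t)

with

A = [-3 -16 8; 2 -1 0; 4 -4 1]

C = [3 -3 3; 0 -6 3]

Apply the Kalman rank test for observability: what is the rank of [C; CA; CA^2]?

2

CA = [[-3, -57, 27], [0, -6, 3]]
CA^2 = [[3, -3, 3], [0, -6, 3]]
Observability matrix O = [C; CA; CA^2] = [[3, -3, 3], [0, -6, 3], [-3, -57, 27], [0, -6, 3], [3, -3, 3], [0, -6, 3]]
The columns c1, c2, c3 of O are linearly dependent: -c1 + c2 + 2·c3 = 0 (check each entry), so rank(O) ≤ 2.
The 2×2 minor from rows 1, 2, columns 1, 2 is 3·(-6) - (-3)·0 = -18 - 0 = -18 ≠ 0, so rank(O) = 2.
rank(O) = 2 < n = 3, so the pair (A, C) is not completely observable.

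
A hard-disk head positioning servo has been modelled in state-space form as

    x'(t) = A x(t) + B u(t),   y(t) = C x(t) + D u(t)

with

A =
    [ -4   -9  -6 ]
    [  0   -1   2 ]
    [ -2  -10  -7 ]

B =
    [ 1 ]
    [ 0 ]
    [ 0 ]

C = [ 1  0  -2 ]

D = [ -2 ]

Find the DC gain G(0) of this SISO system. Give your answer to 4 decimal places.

-1.4833

G(0) = C(-A)^{-1}B + D = -C A^{-1} B + D.
det A = -60, so A^{-1} = (1/-60)·adj(A) = [[-9/20, 1/20, 2/5], [1/15, -4/15, -2/15], [1/30, 11/30, -1/15]]
A^{-1} B = [-9/20, 1/15, 1/30]^T
C A^{-1} B = -31/60
G(0) = D - C A^{-1} B = -2 - (-31/60) = -89/60 ≈ -1.4833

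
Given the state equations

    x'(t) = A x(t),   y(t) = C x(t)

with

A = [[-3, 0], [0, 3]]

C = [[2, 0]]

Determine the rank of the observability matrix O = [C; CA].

CA = [[-6, 0]]
Observability matrix O = [C; CA] = [[2, 0], [-6, 0]]
Every row of O is a scalar multiple of row 1 = [2, 0] (multipliers 1, -3), so the rows span a one-dimensional space.
O ≠ 0, hence rank(O) = 1.
rank(O) = 1 < n = 2, so the pair (A, C) is not completely observable.

1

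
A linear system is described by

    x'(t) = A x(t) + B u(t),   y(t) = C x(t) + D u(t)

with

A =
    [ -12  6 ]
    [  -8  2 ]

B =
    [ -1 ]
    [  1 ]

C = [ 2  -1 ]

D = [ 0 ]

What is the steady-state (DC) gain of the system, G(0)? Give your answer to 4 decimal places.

-0.1667

G(0) = C(-A)^{-1}B + D = -C A^{-1} B + D.
det A = 24, so A^{-1} = (1/24)·adj(A) = [[1/12, -1/4], [1/3, -1/2]]
A^{-1} B = [-1/3, -5/6]^T
C A^{-1} B = 1/6
G(0) = D - C A^{-1} B = 0 - (1/6) = -1/6 ≈ -0.1667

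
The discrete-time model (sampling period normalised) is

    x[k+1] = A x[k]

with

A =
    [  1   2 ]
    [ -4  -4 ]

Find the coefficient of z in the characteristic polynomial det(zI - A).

For a 2×2 matrix, det(zI - A) = z^2 - (tr A)z + det A.
tr A = -3, det A = 4.
So p(z) = z^2 + 3z + 4.
The coefficient of z is 3.

3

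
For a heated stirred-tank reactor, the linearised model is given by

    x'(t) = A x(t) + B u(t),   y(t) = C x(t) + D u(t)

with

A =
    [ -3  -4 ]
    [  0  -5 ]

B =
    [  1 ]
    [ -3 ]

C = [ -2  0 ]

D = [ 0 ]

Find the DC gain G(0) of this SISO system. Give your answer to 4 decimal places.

G(0) = C(-A)^{-1}B + D = -C A^{-1} B + D.
det A = 15, so A^{-1} = (1/15)·adj(A) = [[-1/3, 4/15], [0, -1/5]]
A^{-1} B = [-17/15, 3/5]^T
C A^{-1} B = 34/15
G(0) = D - C A^{-1} B = 0 - (34/15) = -34/15 ≈ -2.2667

-2.2667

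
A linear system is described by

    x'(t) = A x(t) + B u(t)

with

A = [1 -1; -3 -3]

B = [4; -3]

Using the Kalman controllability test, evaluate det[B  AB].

AB = [[7], [-3]]
Controllability matrix C = [B  AB] = [[4, 7], [-3, -3]]
det(C) = 4·(-3) - 7·(-3) = -12 - (-21) = 9
Since det(C) ≠ 0, rank(C) = 2 and the system is completely controllable.

9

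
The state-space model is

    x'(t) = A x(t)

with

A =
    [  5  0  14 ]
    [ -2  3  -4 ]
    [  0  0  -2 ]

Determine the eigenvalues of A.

det(sI - A) = s^3 - (tr A)s^2 + (M11 + M22 + M33)s - det A, where Mii is the 2×2 principal minor of A obtained by deleting row i and column i.
tr A = 5 + 3 + (-2) = 6; M11 = 3·(-2) - (-4)·0 = -6 - 0 = -6; M22 = 5·(-2) - 14·0 = -10 - 0 = -10; M33 = 5·3 - 0·(-2) = 15 - 0 = 15; sum of minors = -1.
det A = 5·(3·(-2) - (-4)·0) - 0·((-2)·(-2) - (-4)·0) + 14·((-2)·0 - 3·0) = 5·(-6) - 0·4 + 14·0 = -30.
So p(s) = det(sI - A) = s^3 - 6s^2 - s + 30.
Rational-root test: any integer root divides 30. Testing small divisors, s = -2 works: p(-2) = -8 + (-24) + 2 + 30 = 0, so (s + 2) is a factor.
Dividing, p(s) = (s + 2)(s^2 - 8s + 15).
Factor s^2 - 8s + 15: two numbers with sum 8 and product 15 are 5 and 3, so s^2 - 8s + 15 = (s - 5)(s - 3).
Hence p(s) = (s - 5) (s - 3) (s + 2), with roots -2, 3, 5.
At least one eigenvalue has non-negative real part, so the system is not asymptotically stable.

-2, 3, 5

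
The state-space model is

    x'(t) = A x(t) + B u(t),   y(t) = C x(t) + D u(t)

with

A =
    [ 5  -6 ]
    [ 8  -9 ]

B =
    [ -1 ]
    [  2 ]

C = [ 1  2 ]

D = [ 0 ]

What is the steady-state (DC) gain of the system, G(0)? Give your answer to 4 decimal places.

-19.0000

G(0) = C(-A)^{-1}B + D = -C A^{-1} B + D.
det A = 3, so A^{-1} = (1/3)·adj(A) = [[-3, 2], [-8/3, 5/3]]
A^{-1} B = [7, 6]^T
C A^{-1} B = 19
G(0) = D - C A^{-1} B = 0 - (19) = -19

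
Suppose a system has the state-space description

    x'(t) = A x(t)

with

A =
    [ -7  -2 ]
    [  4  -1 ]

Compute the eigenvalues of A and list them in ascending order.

-5, -3

det(sI - A) = s^2 - (tr A)s + det A, with tr A = (-7) + (-1) = -8 and det A = (-7)·(-1) - (-2)·4 = 7 - (-8) = 15.
So p(s) = det(sI - A) = s^2 + 8s + 15.
Factor s^2 + 8s + 15: two numbers with sum -8 and product 15 are -3 and -5, so s^2 + 8s + 15 = (s + 3)(s + 5).
Hence p(s) = (s + 3) (s + 5), with roots -5, -3.
All eigenvalues have negative real part, so the system is asymptotically stable.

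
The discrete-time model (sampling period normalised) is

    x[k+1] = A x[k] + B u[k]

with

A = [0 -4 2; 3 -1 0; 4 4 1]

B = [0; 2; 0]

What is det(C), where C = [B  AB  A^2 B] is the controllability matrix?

-128

AB = [[-8], [-2], [8]]
A^2B = [[24], [-22], [-32]]
Controllability matrix C = [B  AB  A^2B] = [[0, -8, 24], [2, -2, -22], [0, 8, -32]]
Expanding along the first row, det(C) = 0·((-2)·(-32) - (-22)·8) - (-8)·(2·(-32) - (-22)·0) + 24·(2·8 - (-2)·0) = 0·240 - (-8)·(-64) + 24·16 = -128
Since det(C) ≠ 0, rank(C) = 3 and the system is completely controllable.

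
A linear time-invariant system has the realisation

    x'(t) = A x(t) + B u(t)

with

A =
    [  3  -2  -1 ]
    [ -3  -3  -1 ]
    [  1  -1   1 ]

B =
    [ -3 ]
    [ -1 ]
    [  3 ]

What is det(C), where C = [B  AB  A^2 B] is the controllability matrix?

1984

AB = [[-10], [9], [1]]
A^2B = [[-49], [2], [-18]]
Controllability matrix C = [B  AB  A^2B] = [[-3, -10, -49], [-1, 9, 2], [3, 1, -18]]
Expanding along the first row, det(C) = (-3)·(9·(-18) - 2·1) - (-10)·((-1)·(-18) - 2·3) + (-49)·((-1)·1 - 9·3) = (-3)·(-164) - (-10)·12 + (-49)·(-28) = 1984
Since det(C) ≠ 0, rank(C) = 3 and the system is completely controllable.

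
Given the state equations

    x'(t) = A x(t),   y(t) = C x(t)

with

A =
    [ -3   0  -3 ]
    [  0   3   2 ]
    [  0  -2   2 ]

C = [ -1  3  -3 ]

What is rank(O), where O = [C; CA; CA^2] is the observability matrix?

CA = [[3, 15, 3]]
CA^2 = [[-9, 39, 27]]
Observability matrix O = [C; CA; CA^2] = [[-1, 3, -3], [3, 15, 3], [-9, 39, 27]]
det(O) = (-1)·(15·27 - 3·39) - 3·(3·27 - 3·(-9)) + (-3)·(3·39 - 15·(-9)) = (-1)·288 - 3·108 + (-3)·252 = -1368 ≠ 0, so rank(O) = 3.
rank(O) = 3 = n, so the pair (A, C) is completely observable.

3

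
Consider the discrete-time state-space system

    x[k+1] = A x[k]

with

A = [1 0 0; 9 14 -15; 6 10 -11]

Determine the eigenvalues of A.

det(zI - A) = z^3 - (tr A)z^2 + (M11 + M22 + M33)z - det A, where Mii is the 2×2 principal minor of A obtained by deleting row i and column i.
tr A = 1 + 14 + (-11) = 4; M11 = 14·(-11) - (-15)·10 = -154 - (-150) = -4; M22 = 1·(-11) - 0·6 = -11 - 0 = -11; M33 = 1·14 - 0·9 = 14 - 0 = 14; sum of minors = -1.
det A = 1·(14·(-11) - (-15)·10) - 0·(9·(-11) - (-15)·6) + 0·(9·10 - 14·6) = 1·(-4) - 0·(-9) + 0·6 = -4.
So p(z) = det(zI - A) = z^3 - 4z^2 - z + 4.
Rational-root test: any integer root divides 4. Testing small divisors, z = -1 works: p(-1) = -1 + (-4) + 1 + 4 = 0, so (z + 1) is a factor.
Dividing, p(z) = (z + 1)(z^2 - 5z + 4).
Factor z^2 - 5z + 4: two numbers with sum 5 and product 4 are 4 and 1, so z^2 - 5z + 4 = (z - 4)(z - 1).
Hence p(z) = (z - 4) (z - 1) (z + 1), with roots -1, 1, 4.

-1, 1, 4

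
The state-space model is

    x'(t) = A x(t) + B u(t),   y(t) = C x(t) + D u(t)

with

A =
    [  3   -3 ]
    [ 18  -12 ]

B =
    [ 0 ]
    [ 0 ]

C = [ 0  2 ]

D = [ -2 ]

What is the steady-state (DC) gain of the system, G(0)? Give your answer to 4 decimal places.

G(0) = C(-A)^{-1}B + D = -C A^{-1} B + D.
det A = 18, so A^{-1} = (1/18)·adj(A) = [[-2/3, 1/6], [-1, 1/6]]
A^{-1} B = [0, 0]^T
C A^{-1} B = 0
G(0) = D - C A^{-1} B = -2 - (0) = -2

-2.0000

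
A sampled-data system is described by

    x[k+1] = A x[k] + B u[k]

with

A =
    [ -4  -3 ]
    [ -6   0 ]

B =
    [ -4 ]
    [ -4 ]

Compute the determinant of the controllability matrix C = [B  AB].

16

AB = [[28], [24]]
Controllability matrix C = [B  AB] = [[-4, 28], [-4, 24]]
det(C) = (-4)·24 - 28·(-4) = -96 - (-112) = 16
Since det(C) ≠ 0, rank(C) = 2 and the system is completely controllable.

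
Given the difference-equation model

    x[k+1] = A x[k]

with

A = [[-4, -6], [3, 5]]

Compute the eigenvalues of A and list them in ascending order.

det(zI - A) = z^2 - (tr A)z + det A, with tr A = (-4) + 5 = 1 and det A = (-4)·5 - (-6)·3 = -20 - (-18) = -2.
So p(z) = det(zI - A) = z^2 - z - 2.
Factor z^2 - z - 2: two numbers with sum 1 and product -2 are 2 and -1, so z^2 - z - 2 = (z - 2)(z + 1).
Hence p(z) = (z - 2) (z + 1), with roots -1, 2.

-1, 2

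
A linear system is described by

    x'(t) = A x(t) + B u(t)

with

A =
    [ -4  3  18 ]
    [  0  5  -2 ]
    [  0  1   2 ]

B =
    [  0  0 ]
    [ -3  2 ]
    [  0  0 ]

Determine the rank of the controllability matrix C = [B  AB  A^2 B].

AB = [[-9, 6], [-15, 10], [-3, 2]]
A^2B = [[-63, 42], [-69, 46], [-21, 14]]
Controllability matrix C = [B  AB  A^2B] = [[0, 0, -9, 6, -63, 42], [-3, 2, -15, 10, -69, 46], [0, 0, -3, 2, -21, 14]]
The rows r1, r2, r3 of C are linearly dependent: -r1 + 3·r3 = 0 (check each entry), so rank(C) ≤ 2.
The 2×2 minor from rows 1, 2, columns 1, 3 is 0·(-15) - (-9)·(-3) = 0 - 27 = -27 ≠ 0, so rank(C) = 2.
rank(C) = 2 < n = 3, so the pair (A, B) is not completely controllable.

2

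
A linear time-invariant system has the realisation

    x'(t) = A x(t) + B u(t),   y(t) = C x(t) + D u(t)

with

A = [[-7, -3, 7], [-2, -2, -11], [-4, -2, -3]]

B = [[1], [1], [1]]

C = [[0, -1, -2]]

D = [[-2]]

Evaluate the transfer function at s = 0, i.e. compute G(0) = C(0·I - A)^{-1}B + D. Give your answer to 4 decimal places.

-2.0000

G(0) = C(-A)^{-1}B + D = -C A^{-1} B + D.
det A = -30, so A^{-1} = (1/-30)·adj(A) = [[8/15, 23/30, -47/30], [-19/15, -49/30, 91/30], [2/15, 1/15, -4/15]]
A^{-1} B = [-4/15, 2/15, -1/15]^T
C A^{-1} B = 0
G(0) = D - C A^{-1} B = -2 - (0) = -2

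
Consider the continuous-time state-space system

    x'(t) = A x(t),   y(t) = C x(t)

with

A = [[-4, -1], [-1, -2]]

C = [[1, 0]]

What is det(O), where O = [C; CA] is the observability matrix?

-1

CA = [[-4, -1]]
Observability matrix O = [C; CA] = [[1, 0], [-4, -1]]
det(O) = 1·(-1) - 0·(-4) = -1 - 0 = -1
Since det(O) ≠ 0, rank(O) = 2 and the system is completely observable.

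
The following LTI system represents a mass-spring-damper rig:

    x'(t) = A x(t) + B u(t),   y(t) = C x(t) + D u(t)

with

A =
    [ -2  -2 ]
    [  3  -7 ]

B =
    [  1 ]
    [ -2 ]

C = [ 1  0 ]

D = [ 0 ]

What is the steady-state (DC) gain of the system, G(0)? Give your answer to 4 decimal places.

G(0) = C(-A)^{-1}B + D = -C A^{-1} B + D.
det A = 20, so A^{-1} = (1/20)·adj(A) = [[-7/20, 1/10], [-3/20, -1/10]]
A^{-1} B = [-11/20, 1/20]^T
C A^{-1} B = -11/20
G(0) = D - C A^{-1} B = 0 - (-11/20) = 11/20 ≈ 0.5500

0.5500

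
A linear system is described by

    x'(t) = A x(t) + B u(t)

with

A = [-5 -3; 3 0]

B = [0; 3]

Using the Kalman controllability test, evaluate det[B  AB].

27

AB = [[-9], [0]]
Controllability matrix C = [B  AB] = [[0, -9], [3, 0]]
det(C) = 0·0 - (-9)·3 = 0 - (-27) = 27
Since det(C) ≠ 0, rank(C) = 2 and the system is completely controllable.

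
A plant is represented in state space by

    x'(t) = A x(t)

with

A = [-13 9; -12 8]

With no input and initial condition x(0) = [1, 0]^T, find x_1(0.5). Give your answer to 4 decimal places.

-1.2783

det(sI - A) = s^2 - (tr A)s + det A, with tr A = (-13) + 8 = -5 and det A = (-13)·8 - 9·(-12) = -104 - (-108) = 4.
So p(s) = det(sI - A) = s^2 + 5s + 4.
Factor s^2 + 5s + 4: two numbers with sum -5 and product 4 are -1 and -4, so s^2 + 5s + 4 = (s + 1)(s + 4).
Hence p(s) = (s + 1) (s + 4), with roots -4, -1.
The eigenvalues -4, -1 are distinct and real, so A is diagonalisable and x(t) = e^{At} x(0) = V diag(e^{λ_i t}) V^{-1} x(0), where the columns of V are the eigenvectors.
λ = -4: A - (-4)I = [[-9, 9], [-12, 12]]. Row 1 gives (-9)·v1 + 9·v2 = 0, so take v_1 = [-1, -1]^T.
λ = -1: A - (-1)I = [[-12, 9], [-12, 9]]. Row 1 gives (-12)·v1 + 9·v2 = 0, so take v_2 = [-3, -4]^T.
V = [v_1 v_2] = [[-1, -3], [-1, -4]] has det V = 1, so V^{-1} = adj(V)/det V = [[-4, 3], [1, -1]].
Modal coordinates z(0) = V^{-1} x(0): (-4)·1 + 3·0 = -4; 1·1 + (-1)·0 = 1; so z(0) = [-4, 1]^T.
x_1(t) = Σ_i (v_i)_1 · z_i(0) · e^{λ_i t} (row 1 of V times the modal terms).
x_1(0.5) = (-1)·(-4)·e^{-4·0.5} + (-3)·1·e^{-1·0.5} = 4·0.135335 + (-3)·0.606531 = -1.2783.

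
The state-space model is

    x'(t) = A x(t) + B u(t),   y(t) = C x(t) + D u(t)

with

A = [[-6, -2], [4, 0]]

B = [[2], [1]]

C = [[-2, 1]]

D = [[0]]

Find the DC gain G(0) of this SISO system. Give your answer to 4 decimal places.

2.2500

G(0) = C(-A)^{-1}B + D = -C A^{-1} B + D.
det A = 8, so A^{-1} = (1/8)·adj(A) = [[0, 1/4], [-1/2, -3/4]]
A^{-1} B = [1/4, -7/4]^T
C A^{-1} B = -9/4
G(0) = D - C A^{-1} B = 0 - (-9/4) = 9/4 ≈ 2.2500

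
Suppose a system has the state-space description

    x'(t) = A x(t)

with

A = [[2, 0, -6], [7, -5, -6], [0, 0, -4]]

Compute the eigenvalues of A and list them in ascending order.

-5, -4, 2

det(sI - A) = s^3 - (tr A)s^2 + (M11 + M22 + M33)s - det A, where Mii is the 2×2 principal minor of A obtained by deleting row i and column i.
tr A = 2 + (-5) + (-4) = -7; M11 = (-5)·(-4) - (-6)·0 = 20 - 0 = 20; M22 = 2·(-4) - (-6)·0 = -8 - 0 = -8; M33 = 2·(-5) - 0·7 = -10 - 0 = -10; sum of minors = 2.
det A = 2·((-5)·(-4) - (-6)·0) - 0·(7·(-4) - (-6)·0) + (-6)·(7·0 - (-5)·0) = 2·20 - 0·(-28) + (-6)·0 = 40.
So p(s) = det(sI - A) = s^3 + 7s^2 + 2s - 40.
Rational-root test: any integer root divides -40. Testing small divisors, s = 2 works: p(2) = 8 + 28 + 4 + (-40) = 0, so (s - 2) is a factor.
Dividing, p(s) = (s - 2)(s^2 + 9s + 20).
Factor s^2 + 9s + 20: two numbers with sum -9 and product 20 are -4 and -5, so s^2 + 9s + 20 = (s + 4)(s + 5).
Hence p(s) = (s - 2) (s + 4) (s + 5), with roots -5, -4, 2.
At least one eigenvalue has non-negative real part, so the system is not asymptotically stable.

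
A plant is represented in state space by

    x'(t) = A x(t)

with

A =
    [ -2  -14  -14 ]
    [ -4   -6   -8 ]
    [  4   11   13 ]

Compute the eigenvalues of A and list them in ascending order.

det(sI - A) = s^3 - (tr A)s^2 + (M11 + M22 + M33)s - det A, where Mii is the 2×2 principal minor of A obtained by deleting row i and column i.
tr A = (-2) + (-6) + 13 = 5; M11 = (-6)·13 - (-8)·11 = -78 - (-88) = 10; M22 = (-2)·13 - (-14)·4 = -26 - (-56) = 30; M33 = (-2)·(-6) - (-14)·(-4) = 12 - 56 = -44; sum of minors = -4.
det A = (-2)·((-6)·13 - (-8)·11) - (-14)·((-4)·13 - (-8)·4) + (-14)·((-4)·11 - (-6)·4) = (-2)·10 - (-14)·(-20) + (-14)·(-20) = -20.
So p(s) = det(sI - A) = s^3 - 5s^2 - 4s + 20.
Rational-root test: any integer root divides 20. Testing small divisors, s = -2 works: p(-2) = -8 + (-20) + 8 + 20 = 0, so (s + 2) is a factor.
Dividing, p(s) = (s + 2)(s^2 - 7s + 10).
Factor s^2 - 7s + 10: two numbers with sum 7 and product 10 are 5 and 2, so s^2 - 7s + 10 = (s - 5)(s - 2).
Hence p(s) = (s - 5) (s - 2) (s + 2), with roots -2, 2, 5.
At least one eigenvalue has non-negative real part, so the system is not asymptotically stable.

-2, 2, 5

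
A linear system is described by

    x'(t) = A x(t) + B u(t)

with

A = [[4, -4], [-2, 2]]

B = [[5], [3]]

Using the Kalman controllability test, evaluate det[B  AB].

AB = [[8], [-4]]
Controllability matrix C = [B  AB] = [[5, 8], [3, -4]]
det(C) = 5·(-4) - 8·3 = -20 - 24 = -44
Since det(C) ≠ 0, rank(C) = 2 and the system is completely controllable.

-44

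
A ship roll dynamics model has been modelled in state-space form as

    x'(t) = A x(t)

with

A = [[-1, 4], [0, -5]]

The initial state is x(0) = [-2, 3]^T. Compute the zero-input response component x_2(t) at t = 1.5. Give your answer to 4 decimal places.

0.0017

det(sI - A) = s^2 - (tr A)s + det A, with tr A = (-1) + (-5) = -6 and det A = (-1)·(-5) - 4·0 = 5 - 0 = 5.
So p(s) = det(sI - A) = s^2 + 6s + 5.
Factor s^2 + 6s + 5: two numbers with sum -6 and product 5 are -1 and -5, so s^2 + 6s + 5 = (s + 1)(s + 5).
Hence p(s) = (s + 1) (s + 5), with roots -5, -1.
The eigenvalues -5, -1 are distinct and real, so A is diagonalisable and x(t) = e^{At} x(0) = V diag(e^{λ_i t}) V^{-1} x(0), where the columns of V are the eigenvectors.
λ = -5: A - (-5)I = [[4, 4], [0, 0]]. Row 1 gives 4·v1 + 4·v2 = 0, so take v_1 = [-1, 1]^T.
λ = -1: A - (-1)I = [[0, 4], [0, -4]]. Row 1 gives 0·v1 + 4·v2 = 0, so take v_2 = [-1, 0]^T.
V = [v_1 v_2] = [[-1, -1], [1, 0]] has det V = 1, so V^{-1} = adj(V)/det V = [[0, 1], [-1, -1]].
Modal coordinates z(0) = V^{-1} x(0): 0·(-2) + 1·3 = 3; (-1)·(-2) + (-1)·3 = -1; so z(0) = [3, -1]^T.
x_2(t) = Σ_i (v_i)_2 · z_i(0) · e^{λ_i t} (row 2 of V times the modal terms).
x_2(1.5) = 1·3·e^{-5·1.5} + 0·(-1)·e^{-1·1.5} = 3·0.000553 + 0·0.223130 = 0.0017.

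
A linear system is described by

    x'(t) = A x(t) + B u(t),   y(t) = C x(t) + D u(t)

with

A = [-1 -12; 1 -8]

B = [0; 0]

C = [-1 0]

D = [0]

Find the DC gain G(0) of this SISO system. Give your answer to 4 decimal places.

G(0) = C(-A)^{-1}B + D = -C A^{-1} B + D.
det A = 20, so A^{-1} = (1/20)·adj(A) = [[-2/5, 3/5], [-1/20, -1/20]]
A^{-1} B = [0, 0]^T
C A^{-1} B = 0
G(0) = D - C A^{-1} B = 0 - (0) = 0

0.0000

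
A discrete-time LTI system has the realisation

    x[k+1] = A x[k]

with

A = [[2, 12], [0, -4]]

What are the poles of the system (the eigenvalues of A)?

det(zI - A) = z^2 - (tr A)z + det A, with tr A = 2 + (-4) = -2 and det A = 2·(-4) - 12·0 = -8 - 0 = -8.
So p(z) = det(zI - A) = z^2 + 2z - 8.
Factor z^2 + 2z - 8: two numbers with sum -2 and product -8 are 2 and -4, so z^2 + 2z - 8 = (z - 2)(z + 4).
Hence p(z) = (z - 2) (z + 4), with roots -4, 2.

-4, 2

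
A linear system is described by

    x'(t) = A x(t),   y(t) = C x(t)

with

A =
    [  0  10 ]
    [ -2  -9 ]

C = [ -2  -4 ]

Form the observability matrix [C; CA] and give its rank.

1

CA = [[8, 16]]
Observability matrix O = [C; CA] = [[-2, -4], [8, 16]]
Every row of O is a scalar multiple of row 1 = [-2, -4] (multipliers 1, -4), so the rows span a one-dimensional space.
O ≠ 0, hence rank(O) = 1.
rank(O) = 1 < n = 2, so the pair (A, C) is not completely observable.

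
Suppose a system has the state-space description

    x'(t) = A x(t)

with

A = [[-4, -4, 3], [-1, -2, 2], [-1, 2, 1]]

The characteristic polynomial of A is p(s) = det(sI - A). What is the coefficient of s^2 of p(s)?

5

Expand det(sI - A) for the 3×3 matrix.
p(s) = s^3 + 5s^2 - 3s - 16.
(Check: constant term = det(-A) = (-1)^3 det A = -16; coefficient of s^2 = -tr A = 5.)
The coefficient of s^2 is 5.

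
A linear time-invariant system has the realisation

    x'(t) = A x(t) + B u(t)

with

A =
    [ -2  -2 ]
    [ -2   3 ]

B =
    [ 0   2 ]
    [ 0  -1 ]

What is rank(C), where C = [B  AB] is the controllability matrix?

AB = [[0, -2], [0, -7]]
Controllability matrix C = [B  AB] = [[0, 2, 0, -2], [0, -1, 0, -7]]
Take the 2×2 submatrix of C formed by columns 2, 4: [[2, -2], [-1, -7]]. Its determinant is 2·(-7) - (-2)·(-1) = -14 - 2 = -16 ≠ 0.
So rank(C) ≥ 2; since C has 2 rows, rank(C) = 2.
rank(C) = 2 = n, so the pair (A, B) is completely controllable.

2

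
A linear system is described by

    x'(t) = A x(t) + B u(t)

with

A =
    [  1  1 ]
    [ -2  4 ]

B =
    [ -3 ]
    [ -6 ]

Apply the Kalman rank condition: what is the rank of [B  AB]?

AB = [[-9], [-18]]
Controllability matrix C = [B  AB] = [[-3, -9], [-6, -18]]
Every column of C is a scalar multiple of column 1 = [-3, -6] (multipliers 1, 3), so the columns span a one-dimensional space.
C ≠ 0, hence rank(C) = 1.
rank(C) = 1 < n = 2, so the pair (A, B) is not completely controllable.

1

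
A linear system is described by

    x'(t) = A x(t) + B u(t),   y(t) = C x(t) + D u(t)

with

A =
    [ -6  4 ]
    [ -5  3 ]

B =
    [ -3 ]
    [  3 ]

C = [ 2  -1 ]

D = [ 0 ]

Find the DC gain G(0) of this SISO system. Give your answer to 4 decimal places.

4.5000

G(0) = C(-A)^{-1}B + D = -C A^{-1} B + D.
det A = 2, so A^{-1} = (1/2)·adj(A) = [[3/2, -2], [5/2, -3]]
A^{-1} B = [-21/2, -33/2]^T
C A^{-1} B = -9/2
G(0) = D - C A^{-1} B = 0 - (-9/2) = 9/2 ≈ 4.5000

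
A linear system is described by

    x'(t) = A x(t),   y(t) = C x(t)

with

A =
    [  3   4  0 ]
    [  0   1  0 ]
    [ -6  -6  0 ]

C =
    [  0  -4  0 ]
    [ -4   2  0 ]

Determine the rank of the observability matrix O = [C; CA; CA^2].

2

CA = [[0, -4, 0], [-12, -14, 0]]
CA^2 = [[0, -4, 0], [-36, -62, 0]]
Observability matrix O = [C; CA; CA^2] = [[0, -4, 0], [-4, 2, 0], [0, -4, 0], [-12, -14, 0], [0, -4, 0], [-36, -62, 0]]
Column 3 of O is identically zero, so rank(O) ≤ 2.
The 2×2 minor from rows 1, 2, columns 1, 2 is 0·2 - (-4)·(-4) = 0 - 16 = -16 ≠ 0, so rank(O) = 2.
rank(O) = 2 < n = 3, so the pair (A, C) is not completely observable.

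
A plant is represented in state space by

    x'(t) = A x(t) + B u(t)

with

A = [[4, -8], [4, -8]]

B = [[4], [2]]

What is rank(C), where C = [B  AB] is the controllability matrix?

AB = [[0], [0]]
Controllability matrix C = [B  AB] = [[4, 0], [2, 0]]
Every column of C is a scalar multiple of column 1 = [4, 2] (multipliers 1, 0), so the columns span a one-dimensional space.
C ≠ 0, hence rank(C) = 1.
rank(C) = 1 < n = 2, so the pair (A, B) is not completely controllable.

1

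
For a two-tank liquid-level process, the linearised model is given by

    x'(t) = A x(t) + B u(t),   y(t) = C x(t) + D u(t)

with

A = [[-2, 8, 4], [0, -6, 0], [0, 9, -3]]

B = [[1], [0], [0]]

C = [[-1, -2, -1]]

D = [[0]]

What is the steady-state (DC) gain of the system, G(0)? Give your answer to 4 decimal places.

G(0) = C(-A)^{-1}B + D = -C A^{-1} B + D.
det A = -36, so A^{-1} = (1/-36)·adj(A) = [[-1/2, -5/3, -2/3], [0, -1/6, 0], [0, -1/2, -1/3]]
A^{-1} B = [-1/2, 0, 0]^T
C A^{-1} B = 1/2
G(0) = D - C A^{-1} B = 0 - (1/2) = -1/2 ≈ -0.5000

-0.5000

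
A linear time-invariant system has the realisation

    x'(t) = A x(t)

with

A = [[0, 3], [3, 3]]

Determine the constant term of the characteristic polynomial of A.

For a 2×2 matrix, det(sI - A) = s^2 - (tr A)s + det A.
tr A = 3, det A = -9.
So p(s) = s^2 - 3s - 9.
The constant term is -9.

-9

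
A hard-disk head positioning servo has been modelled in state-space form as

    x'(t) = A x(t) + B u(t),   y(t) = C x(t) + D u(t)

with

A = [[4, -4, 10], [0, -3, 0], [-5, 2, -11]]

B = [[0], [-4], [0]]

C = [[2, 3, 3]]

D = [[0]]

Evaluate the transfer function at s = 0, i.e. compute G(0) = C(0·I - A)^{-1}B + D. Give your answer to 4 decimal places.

-1.3333

G(0) = C(-A)^{-1}B + D = -C A^{-1} B + D.
det A = -18, so A^{-1} = (1/-18)·adj(A) = [[-11/6, 4/3, -5/3], [0, -1/3, 0], [5/6, -2/3, 2/3]]
A^{-1} B = [-16/3, 4/3, 8/3]^T
C A^{-1} B = 4/3
G(0) = D - C A^{-1} B = 0 - (4/3) = -4/3 ≈ -1.3333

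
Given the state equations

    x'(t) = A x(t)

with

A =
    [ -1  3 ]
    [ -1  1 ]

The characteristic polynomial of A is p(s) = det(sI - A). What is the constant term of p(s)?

For a 2×2 matrix, det(sI - A) = s^2 - (tr A)s + det A.
tr A = 0, det A = 2.
So p(s) = s^2 + 2.
The constant term is 2.

2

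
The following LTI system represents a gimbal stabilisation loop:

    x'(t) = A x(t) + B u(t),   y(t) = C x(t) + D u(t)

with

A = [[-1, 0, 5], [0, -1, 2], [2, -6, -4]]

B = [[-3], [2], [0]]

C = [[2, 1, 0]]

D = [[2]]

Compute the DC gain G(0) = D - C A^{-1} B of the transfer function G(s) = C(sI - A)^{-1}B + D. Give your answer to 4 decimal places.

G(0) = C(-A)^{-1}B + D = -C A^{-1} B + D.
det A = -6, so A^{-1} = (1/-6)·adj(A) = [[-8/3, 5, -5/6], [-2/3, 1, -1/3], [-1/3, 1, -1/6]]
A^{-1} B = [18, 4, 3]^T
C A^{-1} B = 40
G(0) = D - C A^{-1} B = 2 - (40) = -38

-38.0000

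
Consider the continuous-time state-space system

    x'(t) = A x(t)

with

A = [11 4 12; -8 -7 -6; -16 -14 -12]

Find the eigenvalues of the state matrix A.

det(sI - A) = s^3 - (tr A)s^2 + (M11 + M22 + M33)s - det A, where Mii is the 2×2 principal minor of A obtained by deleting row i and column i.
tr A = 11 + (-7) + (-12) = -8; M11 = (-7)·(-12) - (-6)·(-14) = 84 - 84 = 0; M22 = 11·(-12) - 12·(-16) = -132 - (-192) = 60; M33 = 11·(-7) - 4·(-8) = -77 - (-32) = -45; sum of minors = 15.
det A = 11·((-7)·(-12) - (-6)·(-14)) - 4·((-8)·(-12) - (-6)·(-16)) + 12·((-8)·(-14) - (-7)·(-16)) = 11·0 - 4·0 + 12·0 = 0.
So p(s) = det(sI - A) = s^3 + 8s^2 + 15s.
The constant term is 0, so p(s) = s(s^2 + 8s + 15).
Factor s^2 + 8s + 15: two numbers with sum -8 and product 15 are -3 and -5, so s^2 + 8s + 15 = (s + 3)(s + 5).
Hence p(s) = s (s + 3) (s + 5), with roots -5, -3, 0.
At least one eigenvalue has non-negative real part, so the system is not asymptotically stable.

-5, -3, 0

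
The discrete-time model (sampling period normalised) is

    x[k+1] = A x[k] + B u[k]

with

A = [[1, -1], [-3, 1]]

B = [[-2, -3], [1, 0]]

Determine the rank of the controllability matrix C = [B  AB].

2

AB = [[-3, -3], [7, 9]]
Controllability matrix C = [B  AB] = [[-2, -3, -3, -3], [1, 0, 7, 9]]
Take the 2×2 submatrix of C formed by columns 1, 2: [[-2, -3], [1, 0]]. Its determinant is (-2)·0 - (-3)·1 = 0 - (-3) = 3 ≠ 0.
So rank(C) ≥ 2; since C has 2 rows, rank(C) = 2.
rank(C) = 2 = n, so the pair (A, B) is completely controllable.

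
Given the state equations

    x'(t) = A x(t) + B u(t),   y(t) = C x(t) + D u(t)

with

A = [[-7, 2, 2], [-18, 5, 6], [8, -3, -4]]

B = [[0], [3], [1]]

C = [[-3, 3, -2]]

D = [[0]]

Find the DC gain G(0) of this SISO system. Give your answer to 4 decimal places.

21.6667

G(0) = C(-A)^{-1}B + D = -C A^{-1} B + D.
det A = -6, so A^{-1} = (1/-6)·adj(A) = [[1/3, -1/3, -1/3], [4, -2, -1], [-7/3, 5/6, -1/6]]
A^{-1} B = [-4/3, -7, 7/3]^T
C A^{-1} B = -65/3
G(0) = D - C A^{-1} B = 0 - (-65/3) = 65/3 ≈ 21.6667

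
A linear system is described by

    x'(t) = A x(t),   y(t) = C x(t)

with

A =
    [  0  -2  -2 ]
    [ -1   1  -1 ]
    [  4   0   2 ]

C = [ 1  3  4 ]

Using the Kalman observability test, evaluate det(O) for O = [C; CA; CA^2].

-372

CA = [[13, 1, 3]]
CA^2 = [[11, -25, -21]]
Observability matrix O = [C; CA; CA^2] = [[1, 3, 4], [13, 1, 3], [11, -25, -21]]
Expanding along the first row, det(O) = 1·(1·(-21) - 3·(-25)) - 3·(13·(-21) - 3·11) + 4·(13·(-25) - 1·11) = 1·54 - 3·(-306) + 4·(-336) = -372
Since det(O) ≠ 0, rank(O) = 3 and the system is completely observable.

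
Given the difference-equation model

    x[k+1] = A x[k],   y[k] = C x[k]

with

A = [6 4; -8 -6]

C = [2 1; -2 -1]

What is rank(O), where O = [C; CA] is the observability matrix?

CA = [[4, 2], [-4, -2]]
Observability matrix O = [C; CA] = [[2, 1], [-2, -1], [4, 2], [-4, -2]]
Every row of O is a scalar multiple of row 1 = [2, 1] (multipliers 1, -1, 2, -2), so the rows span a one-dimensional space.
O ≠ 0, hence rank(O) = 1.
rank(O) = 1 < n = 2, so the pair (A, C) is not completely observable.

1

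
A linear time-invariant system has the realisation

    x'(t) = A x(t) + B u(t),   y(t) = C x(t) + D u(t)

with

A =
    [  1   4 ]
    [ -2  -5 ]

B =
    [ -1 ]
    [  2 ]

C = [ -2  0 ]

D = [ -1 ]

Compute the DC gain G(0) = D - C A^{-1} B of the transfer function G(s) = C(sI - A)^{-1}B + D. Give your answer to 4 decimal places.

G(0) = C(-A)^{-1}B + D = -C A^{-1} B + D.
det A = 3, so A^{-1} = (1/3)·adj(A) = [[-5/3, -4/3], [2/3, 1/3]]
A^{-1} B = [-1, 0]^T
C A^{-1} B = 2
G(0) = D - C A^{-1} B = -1 - (2) = -3

-3.0000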